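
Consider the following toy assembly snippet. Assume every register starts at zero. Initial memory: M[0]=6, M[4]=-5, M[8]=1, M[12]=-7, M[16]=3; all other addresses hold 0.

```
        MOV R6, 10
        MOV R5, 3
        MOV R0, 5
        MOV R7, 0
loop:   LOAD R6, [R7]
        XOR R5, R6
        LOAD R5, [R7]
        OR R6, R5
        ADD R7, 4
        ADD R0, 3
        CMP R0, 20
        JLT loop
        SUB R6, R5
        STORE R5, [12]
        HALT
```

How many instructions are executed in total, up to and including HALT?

47

R6=10
R5=3
R0=5
R7=0
R6=M[0]=6
R5=3^6=5
R5=M[0]=6
R6=6|6=6
R7=0+4=4
R0=5+3=8
CMP R0, 20  (cmp 8,20)
JLT loop: taken
R6=M[4]=-5
R5=6^(-5)=-3
R5=M[4]=-5
R6=(-5)|(-5)=-5
R7=4+4=8
R0=8+3=11
CMP R0, 20  (cmp 11,20)
JLT loop: taken
R6=M[8]=1
R5=(-5)^1=-6
R5=M[8]=1
R6=1|1=1
R7=8+4=12
R0=11+3=14
CMP R0, 20  (cmp 14,20)
JLT loop: taken
R6=M[12]=-7
R5=1^(-7)=-8
R5=M[12]=-7
R6=(-7)|(-7)=-7
R7=12+4=16
R0=14+3=17
CMP R0, 20  (cmp 17,20)
JLT loop: taken
R6=M[16]=3
R5=(-7)^3=-6
R5=M[16]=3
R6=3|3=3
R7=16+4=20
R0=17+3=20
CMP R0, 20  (cmp 20,20)
JLT loop: not taken
R6=3-3=0
STORE R5, [12] → M[12]=3
halt.
Total executed instructions: 47.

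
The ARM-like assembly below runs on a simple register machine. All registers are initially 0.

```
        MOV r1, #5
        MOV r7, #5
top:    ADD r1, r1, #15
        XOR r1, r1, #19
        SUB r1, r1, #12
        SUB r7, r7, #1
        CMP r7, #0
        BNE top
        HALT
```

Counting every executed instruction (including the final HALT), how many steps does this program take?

33

MOV r1, #5 → r1=5
MOV r7, #5 → r7=5
ADD r1, r1, #15 → r1=5+15=20
XOR r1, r1, #19 → r1=20^19=7
SUB r1, r1, #12 → r1=7-12=-5
SUB r7, r7, #1 → r7=5-1=4
CMP r7, #0  (cmp 4,0)
BNE top: taken
ADD r1, r1, #15 → r1=(-5)+15=10
XOR r1, r1, #19 → r1=10^19=25
SUB r1, r1, #12 → r1=25-12=13
SUB r7, r7, #1 → r7=4-1=3
CMP r7, #0  (cmp 3,0)
BNE top: taken
ADD r1, r1, #15 → r1=13+15=28
XOR r1, r1, #19 → r1=28^19=15
SUB r1, r1, #12 → r1=15-12=3
SUB r7, r7, #1 → r7=3-1=2
CMP r7, #0  (cmp 2,0)
BNE top: taken
ADD r1, r1, #15 → r1=3+15=18
XOR r1, r1, #19 → r1=18^19=1
SUB r1, r1, #12 → r1=1-12=-11
SUB r7, r7, #1 → r7=2-1=1
CMP r7, #0  (cmp 1,0)
BNE top: taken
ADD r1, r1, #15 → r1=(-11)+15=4
XOR r1, r1, #19 → r1=4^19=23
SUB r1, r1, #12 → r1=23-12=11
SUB r7, r7, #1 → r7=1-1=0
CMP r7, #0  (cmp 0,0)
BNE top: not taken
halt.
Total executed instructions: 33.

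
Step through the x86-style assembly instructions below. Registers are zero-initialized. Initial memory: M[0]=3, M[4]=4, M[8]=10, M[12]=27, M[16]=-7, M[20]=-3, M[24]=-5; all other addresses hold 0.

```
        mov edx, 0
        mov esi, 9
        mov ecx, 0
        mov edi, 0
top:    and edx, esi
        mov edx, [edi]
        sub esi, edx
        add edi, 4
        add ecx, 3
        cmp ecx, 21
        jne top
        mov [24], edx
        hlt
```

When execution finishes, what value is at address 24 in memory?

after mov edx, 0: edx=0
after mov esi, 9: esi=9
after mov ecx, 0: ecx=0
after mov edi, 0: edi=0
after and edx, esi: edx=0&9=0
after mov edx, [edi]: edx=M[0]=3
after sub esi, edx: esi=9-3=6
after add edi, 4: edi=0+4=4
after add ecx, 3: ecx=0+3=3
cmp ecx, 21  (cmp 3,21)
jne top: taken
after and edx, esi: edx=3&6=2
after mov edx, [edi]: edx=M[4]=4
after sub esi, edx: esi=6-4=2
after add edi, 4: edi=4+4=8
after add ecx, 3: ecx=3+3=6
cmp ecx, 21  (cmp 6,21)
jne top: taken
after and edx, esi: edx=4&2=0
after mov edx, [edi]: edx=M[8]=10
after sub esi, edx: esi=2-10=-8
after add edi, 4: edi=8+4=12
after add ecx, 3: ecx=6+3=9
cmp ecx, 21  (cmp 9,21)
jne top: taken
after and edx, esi: edx=10&(-8)=8
after mov edx, [edi]: edx=M[12]=27
after sub esi, edx: esi=(-8)-27=-35
after add edi, 4: edi=12+4=16
after add ecx, 3: ecx=9+3=12
cmp ecx, 21  (cmp 12,21)
jne top: taken
after and edx, esi: edx=27&(-35)=25
after mov edx, [edi]: edx=M[16]=-7
after sub esi, edx: esi=(-35)-(-7)=-28
after add edi, 4: edi=16+4=20
after add ecx, 3: ecx=12+3=15
cmp ecx, 21  (cmp 15,21)
jne top: taken
after and edx, esi: edx=(-7)&(-28)=-32
after mov edx, [edi]: edx=M[20]=-3
after sub esi, edx: esi=(-28)-(-3)=-25
after add edi, 4: edi=20+4=24
after add ecx, 3: ecx=15+3=18
cmp ecx, 21  (cmp 18,21)
jne top: taken
after and edx, esi: edx=(-3)&(-25)=-27
after mov edx, [edi]: edx=M[24]=-5
after sub esi, edx: esi=(-25)-(-5)=-20
after add edi, 4: edi=24+4=28
after add ecx, 3: ecx=18+3=21
cmp ecx, 21  (cmp 21,21)
jne top: not taken
mov [24], edx → M[24]=-5
halt.

-5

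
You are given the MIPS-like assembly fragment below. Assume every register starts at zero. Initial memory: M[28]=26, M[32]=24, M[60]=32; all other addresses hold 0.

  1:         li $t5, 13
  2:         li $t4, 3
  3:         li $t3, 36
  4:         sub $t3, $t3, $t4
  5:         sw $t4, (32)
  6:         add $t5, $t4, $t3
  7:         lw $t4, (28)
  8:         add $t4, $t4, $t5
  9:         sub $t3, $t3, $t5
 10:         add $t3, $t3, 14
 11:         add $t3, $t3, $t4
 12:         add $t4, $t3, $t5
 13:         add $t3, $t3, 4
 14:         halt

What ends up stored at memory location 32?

3

after li $t5, 13: $t5=13
after li $t4, 3: $t4=3
after li $t3, 36: $t3=36
after sub $t3, $t3, $t4: $t3=36-3=33
sw $t4, (32) → M[32]=3
after add $t5, $t4, $t3: $t5=3+33=36
after lw $t4, (28): $t4=M[28]=26
after add $t4, $t4, $t5: $t4=26+36=62
after sub $t3, $t3, $t5: $t3=33-36=-3
after add $t3, $t3, 14: $t3=(-3)+14=11
after add $t3, $t3, $t4: $t3=11+62=73
after add $t4, $t3, $t5: $t4=73+36=109
after add $t3, $t3, 4: $t3=73+4=77
halt.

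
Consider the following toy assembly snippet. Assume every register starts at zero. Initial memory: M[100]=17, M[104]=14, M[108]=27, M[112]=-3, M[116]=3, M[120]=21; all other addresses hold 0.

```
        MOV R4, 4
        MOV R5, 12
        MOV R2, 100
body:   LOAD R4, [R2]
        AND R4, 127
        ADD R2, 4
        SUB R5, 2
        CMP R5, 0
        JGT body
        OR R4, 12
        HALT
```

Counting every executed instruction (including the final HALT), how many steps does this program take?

41

R4=4
R5=12
R2=100
R4=M[100]=17
R4=17&127=17
R2=100+4=104
R5=12-2=10
CMP R5, 0  (cmp 10,0)
JGT body: taken
R4=M[104]=14
R4=14&127=14
R2=104+4=108
R5=10-2=8
CMP R5, 0  (cmp 8,0)
JGT body: taken
R4=M[108]=27
R4=27&127=27
R2=108+4=112
R5=8-2=6
CMP R5, 0  (cmp 6,0)
JGT body: taken
R4=M[112]=-3
R4=(-3)&127=125
R2=112+4=116
R5=6-2=4
CMP R5, 0  (cmp 4,0)
JGT body: taken
R4=M[116]=3
R4=3&127=3
R2=116+4=120
R5=4-2=2
CMP R5, 0  (cmp 2,0)
JGT body: taken
R4=M[120]=21
R4=21&127=21
R2=120+4=124
R5=2-2=0
CMP R5, 0  (cmp 0,0)
JGT body: not taken
R4=21|12=29
halt.
Total executed instructions: 41.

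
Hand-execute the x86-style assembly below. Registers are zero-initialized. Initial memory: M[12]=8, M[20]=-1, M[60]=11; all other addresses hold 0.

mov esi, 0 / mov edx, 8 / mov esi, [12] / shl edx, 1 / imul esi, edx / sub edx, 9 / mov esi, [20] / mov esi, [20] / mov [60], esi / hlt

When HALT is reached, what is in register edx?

after mov esi, 0: esi=0
after mov edx, 8: edx=8
after mov esi, [12]: esi=M[12]=8
after shl edx, 1: edx=8<<1=16
after imul esi, edx: esi=8*16=128
after sub edx, 9: edx=16-9=7
after mov esi, [20]: esi=M[20]=-1
after mov esi, [20]: esi=M[20]=-1
mov [60], esi → M[60]=-1
halt.

7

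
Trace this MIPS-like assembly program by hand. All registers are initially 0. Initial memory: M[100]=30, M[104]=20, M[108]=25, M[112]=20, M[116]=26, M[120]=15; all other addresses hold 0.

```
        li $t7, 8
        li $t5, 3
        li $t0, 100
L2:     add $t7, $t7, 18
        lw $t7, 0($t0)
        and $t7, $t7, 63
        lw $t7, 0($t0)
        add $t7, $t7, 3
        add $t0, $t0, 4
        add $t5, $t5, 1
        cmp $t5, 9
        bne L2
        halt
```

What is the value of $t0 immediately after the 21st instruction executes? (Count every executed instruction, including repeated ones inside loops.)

after li $t7, 8: $t7=8
after li $t5, 3: $t5=3
after li $t0, 100: $t0=100
after add $t7, $t7, 18: $t7=8+18=26
after lw $t7, 0($t0): $t7=M[100]=30
after and $t7, $t7, 63: $t7=30&63=30
after lw $t7, 0($t0): $t7=M[100]=30
after add $t7, $t7, 3: $t7=30+3=33
after add $t0, $t0, 4: $t0=100+4=104
after add $t5, $t5, 1: $t5=3+1=4
cmp $t5, 9  (cmp 4,9)
bne L2: taken
after add $t7, $t7, 18: $t7=33+18=51
after lw $t7, 0($t0): $t7=M[104]=20
after and $t7, $t7, 63: $t7=20&63=20
after lw $t7, 0($t0): $t7=M[104]=20
after add $t7, $t7, 3: $t7=20+3=23
after add $t0, $t0, 4: $t0=104+4=108
after add $t5, $t5, 1: $t5=4+1=5
cmp $t5, 9  (cmp 5,9)
bne L2: taken
After step 21: $t0 = 108.

108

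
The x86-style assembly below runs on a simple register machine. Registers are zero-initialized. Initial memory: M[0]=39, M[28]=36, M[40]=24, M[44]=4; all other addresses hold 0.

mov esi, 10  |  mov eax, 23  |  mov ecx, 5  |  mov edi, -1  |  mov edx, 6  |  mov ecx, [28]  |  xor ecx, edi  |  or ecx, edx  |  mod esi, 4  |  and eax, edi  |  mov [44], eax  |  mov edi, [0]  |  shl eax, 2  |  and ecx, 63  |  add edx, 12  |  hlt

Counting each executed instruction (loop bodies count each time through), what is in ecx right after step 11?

-33

esi=10
eax=23
ecx=5
edi=-1
edx=6
ecx=M[28]=36
ecx=36^(-1)=-37
ecx=(-37)|6=-33
esi=10%4=2
eax=23&(-1)=23
mov [44], eax → M[44]=23
After step 11: ecx = -33.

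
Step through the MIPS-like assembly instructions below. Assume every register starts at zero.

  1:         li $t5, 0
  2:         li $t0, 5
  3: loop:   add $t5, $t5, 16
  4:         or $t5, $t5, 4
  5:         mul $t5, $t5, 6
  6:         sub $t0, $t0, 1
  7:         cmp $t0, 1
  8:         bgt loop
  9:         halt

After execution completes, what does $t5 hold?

31080

li $t5, 0 → $t5=0
li $t0, 5 → $t0=5
add $t5, $t5, 16 → $t5=0+16=16
or $t5, $t5, 4 → $t5=16|4=20
mul $t5, $t5, 6 → $t5=20*6=120
sub $t0, $t0, 1 → $t0=5-1=4
cmp $t0, 1  (cmp 4,1)
bgt loop: taken
add $t5, $t5, 16 → $t5=120+16=136
or $t5, $t5, 4 → $t5=136|4=140
mul $t5, $t5, 6 → $t5=140*6=840
sub $t0, $t0, 1 → $t0=4-1=3
cmp $t0, 1  (cmp 3,1)
bgt loop: taken
add $t5, $t5, 16 → $t5=840+16=856
or $t5, $t5, 4 → $t5=856|4=860
mul $t5, $t5, 6 → $t5=860*6=5160
sub $t0, $t0, 1 → $t0=3-1=2
cmp $t0, 1  (cmp 2,1)
bgt loop: taken
add $t5, $t5, 16 → $t5=5160+16=5176
or $t5, $t5, 4 → $t5=5176|4=5180
mul $t5, $t5, 6 → $t5=5180*6=31080
sub $t0, $t0, 1 → $t0=2-1=1
cmp $t0, 1  (cmp 1,1)
bgt loop: not taken
halt.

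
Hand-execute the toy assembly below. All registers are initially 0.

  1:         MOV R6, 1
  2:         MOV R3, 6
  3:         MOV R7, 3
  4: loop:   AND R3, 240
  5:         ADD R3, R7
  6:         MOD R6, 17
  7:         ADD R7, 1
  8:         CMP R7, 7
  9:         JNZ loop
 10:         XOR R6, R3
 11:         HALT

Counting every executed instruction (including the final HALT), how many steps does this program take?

R6=1
R3=6
R7=3
R3=6&240=0
R3=0+3=3
R6=1%17=1
R7=3+1=4
CMP R7, 7  (cmp 4,7)
JNZ loop: taken
R3=3&240=0
R3=0+4=4
R6=1%17=1
R7=4+1=5
CMP R7, 7  (cmp 5,7)
JNZ loop: taken
R3=4&240=0
R3=0+5=5
R6=1%17=1
R7=5+1=6
CMP R7, 7  (cmp 6,7)
JNZ loop: taken
R3=5&240=0
R3=0+6=6
R6=1%17=1
R7=6+1=7
CMP R7, 7  (cmp 7,7)
JNZ loop: not taken
R6=1^6=7
halt.
Total executed instructions: 29.

29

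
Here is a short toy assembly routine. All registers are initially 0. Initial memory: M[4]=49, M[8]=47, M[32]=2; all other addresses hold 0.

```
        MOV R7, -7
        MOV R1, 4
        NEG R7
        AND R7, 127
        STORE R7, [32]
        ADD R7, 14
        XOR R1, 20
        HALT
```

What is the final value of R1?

16

R7=-7
R1=4
R7=-(-7)=7
R7=7&127=7
STORE R7, [32] → M[32]=7
R7=7+14=21
R1=4^20=16
halt.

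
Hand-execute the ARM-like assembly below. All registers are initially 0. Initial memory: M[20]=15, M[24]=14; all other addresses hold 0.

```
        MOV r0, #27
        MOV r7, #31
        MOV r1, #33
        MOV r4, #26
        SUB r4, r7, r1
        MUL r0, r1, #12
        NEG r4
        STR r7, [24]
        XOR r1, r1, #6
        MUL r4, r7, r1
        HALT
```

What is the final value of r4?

1209

r0=27
r7=31
r1=33
r4=26
r4=31-33=-2
r0=33*12=396
r4=-(-2)=2
STR r7, [24] → M[24]=31
r1=33^6=39
r4=31*39=1209
halt.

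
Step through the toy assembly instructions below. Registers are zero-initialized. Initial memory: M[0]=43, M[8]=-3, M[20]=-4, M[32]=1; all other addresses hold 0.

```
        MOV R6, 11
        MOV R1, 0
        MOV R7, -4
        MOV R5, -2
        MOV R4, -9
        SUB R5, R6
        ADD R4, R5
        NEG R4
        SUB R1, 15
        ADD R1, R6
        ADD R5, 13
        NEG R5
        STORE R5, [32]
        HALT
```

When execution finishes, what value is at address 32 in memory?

0

after MOV R6, 11: R6=11
after MOV R1, 0: R1=0
after MOV R7, -4: R7=-4
after MOV R5, -2: R5=-2
after MOV R4, -9: R4=-9
after SUB R5, R6: R5=(-2)-11=-13
after ADD R4, R5: R4=(-9)+(-13)=-22
after NEG R4: R4=-(-22)=22
after SUB R1, 15: R1=0-15=-15
after ADD R1, R6: R1=(-15)+11=-4
after ADD R5, 13: R5=(-13)+13=0
after NEG R5: R5=-(0)=0
STORE R5, [32] → M[32]=0
halt.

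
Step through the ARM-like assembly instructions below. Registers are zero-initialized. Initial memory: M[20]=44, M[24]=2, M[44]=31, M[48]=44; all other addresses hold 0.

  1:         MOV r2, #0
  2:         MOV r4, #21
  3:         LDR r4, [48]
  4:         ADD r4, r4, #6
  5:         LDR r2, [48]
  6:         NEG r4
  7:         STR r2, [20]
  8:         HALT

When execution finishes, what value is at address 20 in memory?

MOV r2, #0 → r2=0
MOV r4, #21 → r4=21
LDR r4, [48] → r4=M[48]=44
ADD r4, r4, #6 → r4=44+6=50
LDR r2, [48] → r2=M[48]=44
NEG r4 → r4=-(50)=-50
STR r2, [20] → M[20]=44
halt.

44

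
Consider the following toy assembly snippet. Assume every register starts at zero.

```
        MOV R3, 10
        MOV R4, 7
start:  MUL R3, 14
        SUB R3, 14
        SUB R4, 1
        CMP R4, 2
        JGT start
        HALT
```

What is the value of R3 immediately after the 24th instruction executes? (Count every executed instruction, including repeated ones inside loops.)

after MOV R3, 10: R3=10
after MOV R4, 7: R4=7
after MUL R3, 14: R3=10*14=140
after SUB R3, 14: R3=140-14=126
after SUB R4, 1: R4=7-1=6
CMP R4, 2  (cmp 6,2)
JGT start: taken
after MUL R3, 14: R3=126*14=1764
after SUB R3, 14: R3=1764-14=1750
after SUB R4, 1: R4=6-1=5
CMP R4, 2  (cmp 5,2)
JGT start: taken
after MUL R3, 14: R3=1750*14=24500
after SUB R3, 14: R3=24500-14=24486
after SUB R4, 1: R4=5-1=4
CMP R4, 2  (cmp 4,2)
JGT start: taken
after MUL R3, 14: R3=24486*14=342804
after SUB R3, 14: R3=342804-14=342790
after SUB R4, 1: R4=4-1=3
CMP R4, 2  (cmp 3,2)
JGT start: taken
after MUL R3, 14: R3=342790*14=4799060
after SUB R3, 14: R3=4799060-14=4799046
After step 24: R3 = 4799046.

4799046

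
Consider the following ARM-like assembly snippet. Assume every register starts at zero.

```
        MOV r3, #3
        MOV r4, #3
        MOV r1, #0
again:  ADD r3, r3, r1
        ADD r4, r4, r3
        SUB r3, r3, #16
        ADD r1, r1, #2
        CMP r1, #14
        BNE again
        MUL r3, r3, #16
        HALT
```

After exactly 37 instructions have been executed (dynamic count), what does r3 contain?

-63

after MOV r3, #3: r3=3
after MOV r4, #3: r4=3
after MOV r1, #0: r1=0
after ADD r3, r3, r1: r3=3+0=3
after ADD r4, r4, r3: r4=3+3=6
after SUB r3, r3, #16: r3=3-16=-13
after ADD r1, r1, #2: r1=0+2=2
CMP r1, #14  (cmp 2,14)
BNE again: taken
after ADD r3, r3, r1: r3=(-13)+2=-11
after ADD r4, r4, r3: r4=6+(-11)=-5
after SUB r3, r3, #16: r3=(-11)-16=-27
after ADD r1, r1, #2: r1=2+2=4
CMP r1, #14  (cmp 4,14)
BNE again: taken
after ADD r3, r3, r1: r3=(-27)+4=-23
after ADD r4, r4, r3: r4=(-5)+(-23)=-28
after SUB r3, r3, #16: r3=(-23)-16=-39
after ADD r1, r1, #2: r1=4+2=6
CMP r1, #14  (cmp 6,14)
BNE again: taken
after ADD r3, r3, r1: r3=(-39)+6=-33
after ADD r4, r4, r3: r4=(-28)+(-33)=-61
after SUB r3, r3, #16: r3=(-33)-16=-49
after ADD r1, r1, #2: r1=6+2=8
CMP r1, #14  (cmp 8,14)
BNE again: taken
after ADD r3, r3, r1: r3=(-49)+8=-41
after ADD r4, r4, r3: r4=(-61)+(-41)=-102
after SUB r3, r3, #16: r3=(-41)-16=-57
after ADD r1, r1, #2: r1=8+2=10
CMP r1, #14  (cmp 10,14)
BNE again: taken
after ADD r3, r3, r1: r3=(-57)+10=-47
after ADD r4, r4, r3: r4=(-102)+(-47)=-149
after SUB r3, r3, #16: r3=(-47)-16=-63
after ADD r1, r1, #2: r1=10+2=12
After step 37: r3 = -63.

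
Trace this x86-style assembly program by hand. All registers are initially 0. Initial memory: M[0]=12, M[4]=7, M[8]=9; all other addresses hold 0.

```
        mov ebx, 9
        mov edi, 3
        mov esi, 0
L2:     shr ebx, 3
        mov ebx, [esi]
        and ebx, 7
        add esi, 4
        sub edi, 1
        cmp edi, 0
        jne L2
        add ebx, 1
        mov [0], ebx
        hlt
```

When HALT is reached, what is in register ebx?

2

ebx=9
edi=3
esi=0
ebx=9>>3=1
ebx=M[0]=12
ebx=12&7=4
esi=0+4=4
edi=3-1=2
cmp edi, 0  (cmp 2,0)
jne L2: taken
ebx=4>>3=0
ebx=M[4]=7
ebx=7&7=7
esi=4+4=8
edi=2-1=1
cmp edi, 0  (cmp 1,0)
jne L2: taken
ebx=7>>3=0
ebx=M[8]=9
ebx=9&7=1
esi=8+4=12
edi=1-1=0
cmp edi, 0  (cmp 0,0)
jne L2: not taken
ebx=1+1=2
mov [0], ebx → M[0]=2
halt.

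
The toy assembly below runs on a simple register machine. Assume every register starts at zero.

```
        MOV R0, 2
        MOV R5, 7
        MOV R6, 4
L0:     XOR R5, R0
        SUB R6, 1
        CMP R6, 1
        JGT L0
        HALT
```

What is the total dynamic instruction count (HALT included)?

16

MOV R0, 2 → R0=2
MOV R5, 7 → R5=7
MOV R6, 4 → R6=4
XOR R5, R0 → R5=7^2=5
SUB R6, 1 → R6=4-1=3
CMP R6, 1  (cmp 3,1)
JGT L0: taken
XOR R5, R0 → R5=5^2=7
SUB R6, 1 → R6=3-1=2
CMP R6, 1  (cmp 2,1)
JGT L0: taken
XOR R5, R0 → R5=7^2=5
SUB R6, 1 → R6=2-1=1
CMP R6, 1  (cmp 1,1)
JGT L0: not taken
halt.
Total executed instructions: 16.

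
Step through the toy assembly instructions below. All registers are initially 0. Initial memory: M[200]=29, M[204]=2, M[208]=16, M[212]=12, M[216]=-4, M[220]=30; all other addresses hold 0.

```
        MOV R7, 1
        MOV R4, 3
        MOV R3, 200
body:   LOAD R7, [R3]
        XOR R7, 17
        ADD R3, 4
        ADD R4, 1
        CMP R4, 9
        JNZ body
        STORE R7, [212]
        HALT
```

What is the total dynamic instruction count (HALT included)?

MOV R7, 1 → R7=1
MOV R4, 3 → R4=3
MOV R3, 200 → R3=200
LOAD R7, [R3] → R7=M[200]=29
XOR R7, 17 → R7=29^17=12
ADD R3, 4 → R3=200+4=204
ADD R4, 1 → R4=3+1=4
CMP R4, 9  (cmp 4,9)
JNZ body: taken
LOAD R7, [R3] → R7=M[204]=2
XOR R7, 17 → R7=2^17=19
ADD R3, 4 → R3=204+4=208
ADD R4, 1 → R4=4+1=5
CMP R4, 9  (cmp 5,9)
JNZ body: taken
LOAD R7, [R3] → R7=M[208]=16
XOR R7, 17 → R7=16^17=1
ADD R3, 4 → R3=208+4=212
ADD R4, 1 → R4=5+1=6
CMP R4, 9  (cmp 6,9)
JNZ body: taken
LOAD R7, [R3] → R7=M[212]=12
XOR R7, 17 → R7=12^17=29
ADD R3, 4 → R3=212+4=216
ADD R4, 1 → R4=6+1=7
CMP R4, 9  (cmp 7,9)
JNZ body: taken
LOAD R7, [R3] → R7=M[216]=-4
XOR R7, 17 → R7=(-4)^17=-19
ADD R3, 4 → R3=216+4=220
ADD R4, 1 → R4=7+1=8
CMP R4, 9  (cmp 8,9)
JNZ body: taken
LOAD R7, [R3] → R7=M[220]=30
XOR R7, 17 → R7=30^17=15
ADD R3, 4 → R3=220+4=224
ADD R4, 1 → R4=8+1=9
CMP R4, 9  (cmp 9,9)
JNZ body: not taken
STORE R7, [212] → M[212]=15
halt.
Total executed instructions: 41.

41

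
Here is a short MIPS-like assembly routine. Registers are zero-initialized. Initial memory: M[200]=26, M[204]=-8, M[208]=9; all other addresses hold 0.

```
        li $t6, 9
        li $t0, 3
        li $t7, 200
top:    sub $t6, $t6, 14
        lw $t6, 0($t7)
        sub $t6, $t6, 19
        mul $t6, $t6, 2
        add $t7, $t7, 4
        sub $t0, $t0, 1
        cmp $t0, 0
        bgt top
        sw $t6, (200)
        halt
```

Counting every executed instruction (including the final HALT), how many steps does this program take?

29

li $t6, 9 → $t6=9
li $t0, 3 → $t0=3
li $t7, 200 → $t7=200
sub $t6, $t6, 14 → $t6=9-14=-5
lw $t6, 0($t7) → $t6=M[200]=26
sub $t6, $t6, 19 → $t6=26-19=7
mul $t6, $t6, 2 → $t6=7*2=14
add $t7, $t7, 4 → $t7=200+4=204
sub $t0, $t0, 1 → $t0=3-1=2
cmp $t0, 0  (cmp 2,0)
bgt top: taken
sub $t6, $t6, 14 → $t6=14-14=0
lw $t6, 0($t7) → $t6=M[204]=-8
sub $t6, $t6, 19 → $t6=(-8)-19=-27
mul $t6, $t6, 2 → $t6=(-27)*2=-54
add $t7, $t7, 4 → $t7=204+4=208
sub $t0, $t0, 1 → $t0=2-1=1
cmp $t0, 0  (cmp 1,0)
bgt top: taken
sub $t6, $t6, 14 → $t6=(-54)-14=-68
lw $t6, 0($t7) → $t6=M[208]=9
sub $t6, $t6, 19 → $t6=9-19=-10
mul $t6, $t6, 2 → $t6=(-10)*2=-20
add $t7, $t7, 4 → $t7=208+4=212
sub $t0, $t0, 1 → $t0=1-1=0
cmp $t0, 0  (cmp 0,0)
bgt top: not taken
sw $t6, (200) → M[200]=-20
halt.
Total executed instructions: 29.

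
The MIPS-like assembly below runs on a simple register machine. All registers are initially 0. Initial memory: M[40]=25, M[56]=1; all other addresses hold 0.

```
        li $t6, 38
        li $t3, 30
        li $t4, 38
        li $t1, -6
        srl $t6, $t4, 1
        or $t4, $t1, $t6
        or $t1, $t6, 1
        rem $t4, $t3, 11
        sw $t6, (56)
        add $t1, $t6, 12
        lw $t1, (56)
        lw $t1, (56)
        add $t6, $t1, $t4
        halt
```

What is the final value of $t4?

li $t6, 38 → $t6=38
li $t3, 30 → $t3=30
li $t4, 38 → $t4=38
li $t1, -6 → $t1=-6
srl $t6, $t4, 1 → $t6=38>>1=19
or $t4, $t1, $t6 → $t4=(-6)|19=-5
or $t1, $t6, 1 → $t1=19|1=19
rem $t4, $t3, 11 → $t4=30%11=8
sw $t6, (56) → M[56]=19
add $t1, $t6, 12 → $t1=19+12=31
lw $t1, (56) → $t1=M[56]=19
lw $t1, (56) → $t1=M[56]=19
add $t6, $t1, $t4 → $t6=19+8=27
halt.

8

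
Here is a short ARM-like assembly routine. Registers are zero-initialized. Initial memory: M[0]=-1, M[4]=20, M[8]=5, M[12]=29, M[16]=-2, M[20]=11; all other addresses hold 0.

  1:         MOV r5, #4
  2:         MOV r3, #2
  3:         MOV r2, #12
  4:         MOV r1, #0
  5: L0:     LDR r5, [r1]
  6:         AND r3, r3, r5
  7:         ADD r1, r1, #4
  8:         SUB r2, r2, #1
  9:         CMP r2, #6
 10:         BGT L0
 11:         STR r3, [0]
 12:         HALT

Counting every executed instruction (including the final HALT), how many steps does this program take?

42

r5=4
r3=2
r2=12
r1=0
r5=M[0]=-1
r3=2&(-1)=2
r1=0+4=4
r2=12-1=11
CMP r2, #6  (cmp 11,6)
BGT L0: taken
r5=M[4]=20
r3=2&20=0
r1=4+4=8
r2=11-1=10
CMP r2, #6  (cmp 10,6)
BGT L0: taken
r5=M[8]=5
r3=0&5=0
r1=8+4=12
r2=10-1=9
CMP r2, #6  (cmp 9,6)
BGT L0: taken
r5=M[12]=29
r3=0&29=0
r1=12+4=16
r2=9-1=8
CMP r2, #6  (cmp 8,6)
BGT L0: taken
r5=M[16]=-2
r3=0&(-2)=0
r1=16+4=20
r2=8-1=7
CMP r2, #6  (cmp 7,6)
BGT L0: taken
r5=M[20]=11
r3=0&11=0
r1=20+4=24
r2=7-1=6
CMP r2, #6  (cmp 6,6)
BGT L0: not taken
STR r3, [0] → M[0]=0
halt.
Total executed instructions: 42.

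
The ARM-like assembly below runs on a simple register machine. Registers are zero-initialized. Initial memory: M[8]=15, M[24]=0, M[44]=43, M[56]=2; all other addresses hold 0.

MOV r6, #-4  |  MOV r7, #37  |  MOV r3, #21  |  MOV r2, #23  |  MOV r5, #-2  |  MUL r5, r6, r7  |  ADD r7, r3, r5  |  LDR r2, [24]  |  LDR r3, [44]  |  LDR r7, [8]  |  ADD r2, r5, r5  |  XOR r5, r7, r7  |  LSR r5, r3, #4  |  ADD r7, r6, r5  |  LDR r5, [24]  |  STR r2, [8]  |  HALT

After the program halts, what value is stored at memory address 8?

-296

r6=-4
r7=37
r3=21
r2=23
r5=-2
r5=(-4)*37=-148
r7=21+(-148)=-127
r2=M[24]=0
r3=M[44]=43
r7=M[8]=15
r2=(-148)+(-148)=-296
r5=15^15=0
r5=43>>4=2
r7=(-4)+2=-2
r5=M[24]=0
STR r2, [8] → M[8]=-296
halt.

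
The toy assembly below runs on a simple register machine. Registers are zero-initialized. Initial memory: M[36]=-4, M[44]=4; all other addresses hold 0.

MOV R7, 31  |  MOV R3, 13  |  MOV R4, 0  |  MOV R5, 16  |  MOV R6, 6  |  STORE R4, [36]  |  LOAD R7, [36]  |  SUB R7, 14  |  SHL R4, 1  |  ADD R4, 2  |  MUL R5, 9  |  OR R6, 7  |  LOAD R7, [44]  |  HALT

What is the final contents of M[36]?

0

MOV R7, 31 → R7=31
MOV R3, 13 → R3=13
MOV R4, 0 → R4=0
MOV R5, 16 → R5=16
MOV R6, 6 → R6=6
STORE R4, [36] → M[36]=0
LOAD R7, [36] → R7=M[36]=0
SUB R7, 14 → R7=0-14=-14
SHL R4, 1 → R4=0<<1=0
ADD R4, 2 → R4=0+2=2
MUL R5, 9 → R5=16*9=144
OR R6, 7 → R6=6|7=7
LOAD R7, [44] → R7=M[44]=4
halt.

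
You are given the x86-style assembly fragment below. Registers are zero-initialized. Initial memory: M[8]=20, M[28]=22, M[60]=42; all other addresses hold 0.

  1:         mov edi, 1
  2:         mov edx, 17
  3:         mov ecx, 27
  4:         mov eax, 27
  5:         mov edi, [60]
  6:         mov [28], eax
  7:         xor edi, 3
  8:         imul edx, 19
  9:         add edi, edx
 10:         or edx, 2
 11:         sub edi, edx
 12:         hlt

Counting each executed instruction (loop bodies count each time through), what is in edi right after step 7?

mov edi, 1 → edi=1
mov edx, 17 → edx=17
mov ecx, 27 → ecx=27
mov eax, 27 → eax=27
mov edi, [60] → edi=M[60]=42
mov [28], eax → M[28]=27
xor edi, 3 → edi=42^3=41
After step 7: edi = 41.

41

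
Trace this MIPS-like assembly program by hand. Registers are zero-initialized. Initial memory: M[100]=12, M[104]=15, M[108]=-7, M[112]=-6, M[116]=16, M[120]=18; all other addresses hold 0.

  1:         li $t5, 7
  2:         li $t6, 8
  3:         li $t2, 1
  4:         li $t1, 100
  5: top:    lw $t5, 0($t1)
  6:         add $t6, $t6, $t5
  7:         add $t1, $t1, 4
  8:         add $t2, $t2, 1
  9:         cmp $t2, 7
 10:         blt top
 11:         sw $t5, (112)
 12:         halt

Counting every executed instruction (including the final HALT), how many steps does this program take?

after li $t5, 7: $t5=7
after li $t6, 8: $t6=8
after li $t2, 1: $t2=1
after li $t1, 100: $t1=100
after lw $t5, 0($t1): $t5=M[100]=12
after add $t6, $t6, $t5: $t6=8+12=20
after add $t1, $t1, 4: $t1=100+4=104
after add $t2, $t2, 1: $t2=1+1=2
cmp $t2, 7  (cmp 2,7)
blt top: taken
after lw $t5, 0($t1): $t5=M[104]=15
after add $t6, $t6, $t5: $t6=20+15=35
after add $t1, $t1, 4: $t1=104+4=108
after add $t2, $t2, 1: $t2=2+1=3
cmp $t2, 7  (cmp 3,7)
blt top: taken
after lw $t5, 0($t1): $t5=M[108]=-7
after add $t6, $t6, $t5: $t6=35+(-7)=28
after add $t1, $t1, 4: $t1=108+4=112
after add $t2, $t2, 1: $t2=3+1=4
cmp $t2, 7  (cmp 4,7)
blt top: taken
after lw $t5, 0($t1): $t5=M[112]=-6
after add $t6, $t6, $t5: $t6=28+(-6)=22
after add $t1, $t1, 4: $t1=112+4=116
after add $t2, $t2, 1: $t2=4+1=5
cmp $t2, 7  (cmp 5,7)
blt top: taken
after lw $t5, 0($t1): $t5=M[116]=16
after add $t6, $t6, $t5: $t6=22+16=38
after add $t1, $t1, 4: $t1=116+4=120
after add $t2, $t2, 1: $t2=5+1=6
cmp $t2, 7  (cmp 6,7)
blt top: taken
after lw $t5, 0($t1): $t5=M[120]=18
after add $t6, $t6, $t5: $t6=38+18=56
after add $t1, $t1, 4: $t1=120+4=124
after add $t2, $t2, 1: $t2=6+1=7
cmp $t2, 7  (cmp 7,7)
blt top: not taken
sw $t5, (112) → M[112]=18
halt.
Total executed instructions: 42.

42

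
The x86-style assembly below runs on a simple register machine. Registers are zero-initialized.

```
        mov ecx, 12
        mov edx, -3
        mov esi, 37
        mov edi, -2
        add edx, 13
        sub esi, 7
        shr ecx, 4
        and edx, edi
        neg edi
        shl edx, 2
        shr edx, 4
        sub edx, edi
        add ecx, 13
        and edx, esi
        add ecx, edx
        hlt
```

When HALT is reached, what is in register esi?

mov ecx, 12 → ecx=12
mov edx, -3 → edx=-3
mov esi, 37 → esi=37
mov edi, -2 → edi=-2
add edx, 13 → edx=(-3)+13=10
sub esi, 7 → esi=37-7=30
shr ecx, 4 → ecx=12>>4=0
and edx, edi → edx=10&(-2)=10
neg edi → edi=-(-2)=2
shl edx, 2 → edx=10<<2=40
shr edx, 4 → edx=40>>4=2
sub edx, edi → edx=2-2=0
add ecx, 13 → ecx=0+13=13
and edx, esi → edx=0&30=0
add ecx, edx → ecx=13+0=13
halt.

30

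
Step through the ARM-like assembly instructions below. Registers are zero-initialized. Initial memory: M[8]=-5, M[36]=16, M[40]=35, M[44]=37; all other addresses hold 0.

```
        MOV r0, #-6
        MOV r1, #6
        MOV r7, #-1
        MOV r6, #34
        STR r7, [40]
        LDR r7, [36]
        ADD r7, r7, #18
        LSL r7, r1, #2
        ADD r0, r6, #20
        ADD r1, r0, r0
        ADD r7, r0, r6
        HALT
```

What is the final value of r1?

r0=-6
r1=6
r7=-1
r6=34
STR r7, [40] → M[40]=-1
r7=M[36]=16
r7=16+18=34
r7=6<<2=24
r0=34+20=54
r1=54+54=108
r7=54+34=88
halt.

108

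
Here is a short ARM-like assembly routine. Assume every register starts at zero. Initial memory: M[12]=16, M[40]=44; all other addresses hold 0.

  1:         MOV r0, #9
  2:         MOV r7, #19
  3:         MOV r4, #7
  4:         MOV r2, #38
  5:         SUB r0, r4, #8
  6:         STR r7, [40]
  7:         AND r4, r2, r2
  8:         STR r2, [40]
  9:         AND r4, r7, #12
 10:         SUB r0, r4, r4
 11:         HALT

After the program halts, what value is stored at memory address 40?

after MOV r0, #9: r0=9
after MOV r7, #19: r7=19
after MOV r4, #7: r4=7
after MOV r2, #38: r2=38
after SUB r0, r4, #8: r0=7-8=-1
STR r7, [40] → M[40]=19
after AND r4, r2, r2: r4=38&38=38
STR r2, [40] → M[40]=38
after AND r4, r7, #12: r4=19&12=0
after SUB r0, r4, r4: r0=0-0=0
halt.

38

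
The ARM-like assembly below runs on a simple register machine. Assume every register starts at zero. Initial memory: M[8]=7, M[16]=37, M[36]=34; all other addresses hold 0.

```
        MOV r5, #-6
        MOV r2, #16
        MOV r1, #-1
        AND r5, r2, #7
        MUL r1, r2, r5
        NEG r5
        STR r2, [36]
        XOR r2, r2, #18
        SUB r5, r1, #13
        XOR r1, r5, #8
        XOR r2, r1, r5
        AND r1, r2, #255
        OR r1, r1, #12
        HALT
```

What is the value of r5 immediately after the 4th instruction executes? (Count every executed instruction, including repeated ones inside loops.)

after MOV r5, #-6: r5=-6
after MOV r2, #16: r2=16
after MOV r1, #-1: r1=-1
after AND r5, r2, #7: r5=16&7=0
After step 4: r5 = 0.

0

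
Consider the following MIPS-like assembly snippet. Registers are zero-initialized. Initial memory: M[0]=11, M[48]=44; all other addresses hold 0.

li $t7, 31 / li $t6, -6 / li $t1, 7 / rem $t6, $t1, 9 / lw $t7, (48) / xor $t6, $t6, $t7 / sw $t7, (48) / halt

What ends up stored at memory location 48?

li $t7, 31 → $t7=31
li $t6, -6 → $t6=-6
li $t1, 7 → $t1=7
rem $t6, $t1, 9 → $t6=7%9=7
lw $t7, (48) → $t7=M[48]=44
xor $t6, $t6, $t7 → $t6=7^44=43
sw $t7, (48) → M[48]=44
halt.

44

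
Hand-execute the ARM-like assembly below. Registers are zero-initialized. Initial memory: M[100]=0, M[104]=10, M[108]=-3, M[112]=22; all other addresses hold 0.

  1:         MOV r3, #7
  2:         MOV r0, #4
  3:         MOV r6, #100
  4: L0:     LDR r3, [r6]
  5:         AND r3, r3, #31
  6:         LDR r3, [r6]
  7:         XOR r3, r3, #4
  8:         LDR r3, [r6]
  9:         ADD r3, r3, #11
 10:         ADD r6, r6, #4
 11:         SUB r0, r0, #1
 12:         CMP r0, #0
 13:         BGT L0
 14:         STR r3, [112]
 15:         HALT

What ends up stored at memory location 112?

MOV r3, #7 → r3=7
MOV r0, #4 → r0=4
MOV r6, #100 → r6=100
LDR r3, [r6] → r3=M[100]=0
AND r3, r3, #31 → r3=0&31=0
LDR r3, [r6] → r3=M[100]=0
XOR r3, r3, #4 → r3=0^4=4
LDR r3, [r6] → r3=M[100]=0
ADD r3, r3, #11 → r3=0+11=11
ADD r6, r6, #4 → r6=100+4=104
SUB r0, r0, #1 → r0=4-1=3
CMP r0, #0  (cmp 3,0)
BGT L0: taken
LDR r3, [r6] → r3=M[104]=10
AND r3, r3, #31 → r3=10&31=10
LDR r3, [r6] → r3=M[104]=10
XOR r3, r3, #4 → r3=10^4=14
LDR r3, [r6] → r3=M[104]=10
ADD r3, r3, #11 → r3=10+11=21
ADD r6, r6, #4 → r6=104+4=108
SUB r0, r0, #1 → r0=3-1=2
CMP r0, #0  (cmp 2,0)
BGT L0: taken
LDR r3, [r6] → r3=M[108]=-3
AND r3, r3, #31 → r3=(-3)&31=29
LDR r3, [r6] → r3=M[108]=-3
XOR r3, r3, #4 → r3=(-3)^4=-7
LDR r3, [r6] → r3=M[108]=-3
ADD r3, r3, #11 → r3=(-3)+11=8
ADD r6, r6, #4 → r6=108+4=112
SUB r0, r0, #1 → r0=2-1=1
CMP r0, #0  (cmp 1,0)
BGT L0: taken
LDR r3, [r6] → r3=M[112]=22
AND r3, r3, #31 → r3=22&31=22
LDR r3, [r6] → r3=M[112]=22
XOR r3, r3, #4 → r3=22^4=18
LDR r3, [r6] → r3=M[112]=22
ADD r3, r3, #11 → r3=22+11=33
ADD r6, r6, #4 → r6=112+4=116
SUB r0, r0, #1 → r0=1-1=0
CMP r0, #0  (cmp 0,0)
BGT L0: not taken
STR r3, [112] → M[112]=33
halt.

33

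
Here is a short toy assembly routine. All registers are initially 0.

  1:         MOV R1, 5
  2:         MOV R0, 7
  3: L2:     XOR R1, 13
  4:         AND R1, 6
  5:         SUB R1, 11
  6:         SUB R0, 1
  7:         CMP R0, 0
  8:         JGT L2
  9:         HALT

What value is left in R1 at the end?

-11

MOV R1, 5 → R1=5
MOV R0, 7 → R0=7
XOR R1, 13 → R1=5^13=8
AND R1, 6 → R1=8&6=0
SUB R1, 11 → R1=0-11=-11
SUB R0, 1 → R0=7-1=6
CMP R0, 0  (cmp 6,0)
JGT L2: taken
XOR R1, 13 → R1=(-11)^13=-8
AND R1, 6 → R1=(-8)&6=0
SUB R1, 11 → R1=0-11=-11
SUB R0, 1 → R0=6-1=5
CMP R0, 0  (cmp 5,0)
JGT L2: taken
XOR R1, 13 → R1=(-11)^13=-8
AND R1, 6 → R1=(-8)&6=0
SUB R1, 11 → R1=0-11=-11
SUB R0, 1 → R0=5-1=4
CMP R0, 0  (cmp 4,0)
JGT L2: taken
XOR R1, 13 → R1=(-11)^13=-8
AND R1, 6 → R1=(-8)&6=0
SUB R1, 11 → R1=0-11=-11
SUB R0, 1 → R0=4-1=3
CMP R0, 0  (cmp 3,0)
JGT L2: taken
XOR R1, 13 → R1=(-11)^13=-8
AND R1, 6 → R1=(-8)&6=0
SUB R1, 11 → R1=0-11=-11
SUB R0, 1 → R0=3-1=2
CMP R0, 0  (cmp 2,0)
JGT L2: taken
XOR R1, 13 → R1=(-11)^13=-8
AND R1, 6 → R1=(-8)&6=0
SUB R1, 11 → R1=0-11=-11
SUB R0, 1 → R0=2-1=1
CMP R0, 0  (cmp 1,0)
JGT L2: taken
XOR R1, 13 → R1=(-11)^13=-8
AND R1, 6 → R1=(-8)&6=0
SUB R1, 11 → R1=0-11=-11
SUB R0, 1 → R0=1-1=0
CMP R0, 0  (cmp 0,0)
JGT L2: not taken
halt.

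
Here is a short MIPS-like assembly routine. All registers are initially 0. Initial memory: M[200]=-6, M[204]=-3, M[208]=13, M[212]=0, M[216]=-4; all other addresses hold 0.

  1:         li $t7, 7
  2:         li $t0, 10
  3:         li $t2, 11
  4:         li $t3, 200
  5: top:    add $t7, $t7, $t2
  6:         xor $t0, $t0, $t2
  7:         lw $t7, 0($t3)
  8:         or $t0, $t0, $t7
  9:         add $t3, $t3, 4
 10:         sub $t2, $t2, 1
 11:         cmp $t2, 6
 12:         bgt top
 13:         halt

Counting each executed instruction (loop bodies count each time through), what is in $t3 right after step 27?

212

li $t7, 7 → $t7=7
li $t0, 10 → $t0=10
li $t2, 11 → $t2=11
li $t3, 200 → $t3=200
add $t7, $t7, $t2 → $t7=7+11=18
xor $t0, $t0, $t2 → $t0=10^11=1
lw $t7, 0($t3) → $t7=M[200]=-6
or $t0, $t0, $t7 → $t0=1|(-6)=-5
add $t3, $t3, 4 → $t3=200+4=204
sub $t2, $t2, 1 → $t2=11-1=10
cmp $t2, 6  (cmp 10,6)
bgt top: taken
add $t7, $t7, $t2 → $t7=(-6)+10=4
xor $t0, $t0, $t2 → $t0=(-5)^10=-15
lw $t7, 0($t3) → $t7=M[204]=-3
or $t0, $t0, $t7 → $t0=(-15)|(-3)=-3
add $t3, $t3, 4 → $t3=204+4=208
sub $t2, $t2, 1 → $t2=10-1=9
cmp $t2, 6  (cmp 9,6)
bgt top: taken
add $t7, $t7, $t2 → $t7=(-3)+9=6
xor $t0, $t0, $t2 → $t0=(-3)^9=-12
lw $t7, 0($t3) → $t7=M[208]=13
or $t0, $t0, $t7 → $t0=(-12)|13=-3
add $t3, $t3, 4 → $t3=208+4=212
sub $t2, $t2, 1 → $t2=9-1=8
cmp $t2, 6  (cmp 8,6)
After step 27: $t3 = 212.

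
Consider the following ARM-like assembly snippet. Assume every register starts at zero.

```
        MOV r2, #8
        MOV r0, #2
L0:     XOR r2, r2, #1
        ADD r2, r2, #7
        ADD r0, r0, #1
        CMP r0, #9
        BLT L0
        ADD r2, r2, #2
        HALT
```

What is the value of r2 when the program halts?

MOV r2, #8 → r2=8
MOV r0, #2 → r0=2
XOR r2, r2, #1 → r2=8^1=9
ADD r2, r2, #7 → r2=9+7=16
ADD r0, r0, #1 → r0=2+1=3
CMP r0, #9  (cmp 3,9)
BLT L0: taken
XOR r2, r2, #1 → r2=16^1=17
ADD r2, r2, #7 → r2=17+7=24
ADD r0, r0, #1 → r0=3+1=4
CMP r0, #9  (cmp 4,9)
BLT L0: taken
XOR r2, r2, #1 → r2=24^1=25
ADD r2, r2, #7 → r2=25+7=32
ADD r0, r0, #1 → r0=4+1=5
CMP r0, #9  (cmp 5,9)
BLT L0: taken
XOR r2, r2, #1 → r2=32^1=33
ADD r2, r2, #7 → r2=33+7=40
ADD r0, r0, #1 → r0=5+1=6
CMP r0, #9  (cmp 6,9)
BLT L0: taken
XOR r2, r2, #1 → r2=40^1=41
ADD r2, r2, #7 → r2=41+7=48
ADD r0, r0, #1 → r0=6+1=7
CMP r0, #9  (cmp 7,9)
BLT L0: taken
XOR r2, r2, #1 → r2=48^1=49
ADD r2, r2, #7 → r2=49+7=56
ADD r0, r0, #1 → r0=7+1=8
CMP r0, #9  (cmp 8,9)
BLT L0: taken
XOR r2, r2, #1 → r2=56^1=57
ADD r2, r2, #7 → r2=57+7=64
ADD r0, r0, #1 → r0=8+1=9
CMP r0, #9  (cmp 9,9)
BLT L0: not taken
ADD r2, r2, #2 → r2=64+2=66
halt.

66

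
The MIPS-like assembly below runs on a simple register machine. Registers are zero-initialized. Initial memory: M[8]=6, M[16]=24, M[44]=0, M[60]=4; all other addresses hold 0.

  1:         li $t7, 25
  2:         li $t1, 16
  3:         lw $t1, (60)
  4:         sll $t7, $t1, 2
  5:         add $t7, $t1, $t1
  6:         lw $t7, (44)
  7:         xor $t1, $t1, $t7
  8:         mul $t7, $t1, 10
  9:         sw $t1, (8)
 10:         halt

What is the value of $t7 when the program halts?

40

after li $t7, 25: $t7=25
after li $t1, 16: $t1=16
after lw $t1, (60): $t1=M[60]=4
after sll $t7, $t1, 2: $t7=4<<2=16
after add $t7, $t1, $t1: $t7=4+4=8
after lw $t7, (44): $t7=M[44]=0
after xor $t1, $t1, $t7: $t1=4^0=4
after mul $t7, $t1, 10: $t7=4*10=40
sw $t1, (8) → M[8]=4
halt.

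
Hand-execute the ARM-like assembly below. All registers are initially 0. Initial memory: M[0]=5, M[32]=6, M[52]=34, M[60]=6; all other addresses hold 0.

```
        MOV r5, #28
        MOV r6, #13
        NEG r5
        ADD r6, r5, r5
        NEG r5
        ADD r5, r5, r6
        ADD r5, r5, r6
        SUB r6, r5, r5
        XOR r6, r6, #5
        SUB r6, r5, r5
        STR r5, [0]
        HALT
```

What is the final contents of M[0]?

-84

r5=28
r6=13
r5=-(28)=-28
r6=(-28)+(-28)=-56
r5=-(-28)=28
r5=28+(-56)=-28
r5=(-28)+(-56)=-84
r6=(-84)-(-84)=0
r6=0^5=5
r6=(-84)-(-84)=0
STR r5, [0] → M[0]=-84
halt.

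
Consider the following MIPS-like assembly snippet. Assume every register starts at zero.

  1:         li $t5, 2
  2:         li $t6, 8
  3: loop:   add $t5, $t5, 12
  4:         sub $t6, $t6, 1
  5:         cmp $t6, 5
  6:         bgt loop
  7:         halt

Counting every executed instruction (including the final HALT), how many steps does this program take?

15

$t5=2
$t6=8
$t5=2+12=14
$t6=8-1=7
cmp $t6, 5  (cmp 7,5)
bgt loop: taken
$t5=14+12=26
$t6=7-1=6
cmp $t6, 5  (cmp 6,5)
bgt loop: taken
$t5=26+12=38
$t6=6-1=5
cmp $t6, 5  (cmp 5,5)
bgt loop: not taken
halt.
Total executed instructions: 15.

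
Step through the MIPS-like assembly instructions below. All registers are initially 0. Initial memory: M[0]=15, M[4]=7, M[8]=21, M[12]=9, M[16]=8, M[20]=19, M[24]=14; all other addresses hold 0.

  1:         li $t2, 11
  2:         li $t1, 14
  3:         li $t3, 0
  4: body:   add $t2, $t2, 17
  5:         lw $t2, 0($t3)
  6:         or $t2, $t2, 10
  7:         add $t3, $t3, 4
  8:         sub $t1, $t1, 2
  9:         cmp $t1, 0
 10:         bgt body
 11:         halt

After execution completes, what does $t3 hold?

28

li $t2, 11 → $t2=11
li $t1, 14 → $t1=14
li $t3, 0 → $t3=0
add $t2, $t2, 17 → $t2=11+17=28
lw $t2, 0($t3) → $t2=M[0]=15
or $t2, $t2, 10 → $t2=15|10=15
add $t3, $t3, 4 → $t3=0+4=4
sub $t1, $t1, 2 → $t1=14-2=12
cmp $t1, 0  (cmp 12,0)
bgt body: taken
add $t2, $t2, 17 → $t2=15+17=32
lw $t2, 0($t3) → $t2=M[4]=7
or $t2, $t2, 10 → $t2=7|10=15
add $t3, $t3, 4 → $t3=4+4=8
sub $t1, $t1, 2 → $t1=12-2=10
cmp $t1, 0  (cmp 10,0)
bgt body: taken
add $t2, $t2, 17 → $t2=15+17=32
lw $t2, 0($t3) → $t2=M[8]=21
or $t2, $t2, 10 → $t2=21|10=31
add $t3, $t3, 4 → $t3=8+4=12
sub $t1, $t1, 2 → $t1=10-2=8
cmp $t1, 0  (cmp 8,0)
bgt body: taken
add $t2, $t2, 17 → $t2=31+17=48
lw $t2, 0($t3) → $t2=M[12]=9
or $t2, $t2, 10 → $t2=9|10=11
add $t3, $t3, 4 → $t3=12+4=16
sub $t1, $t1, 2 → $t1=8-2=6
cmp $t1, 0  (cmp 6,0)
bgt body: taken
add $t2, $t2, 17 → $t2=11+17=28
lw $t2, 0($t3) → $t2=M[16]=8
or $t2, $t2, 10 → $t2=8|10=10
add $t3, $t3, 4 → $t3=16+4=20
sub $t1, $t1, 2 → $t1=6-2=4
cmp $t1, 0  (cmp 4,0)
bgt body: taken
add $t2, $t2, 17 → $t2=10+17=27
lw $t2, 0($t3) → $t2=M[20]=19
or $t2, $t2, 10 → $t2=19|10=27
add $t3, $t3, 4 → $t3=20+4=24
sub $t1, $t1, 2 → $t1=4-2=2
cmp $t1, 0  (cmp 2,0)
bgt body: taken
add $t2, $t2, 17 → $t2=27+17=44
lw $t2, 0($t3) → $t2=M[24]=14
or $t2, $t2, 10 → $t2=14|10=14
add $t3, $t3, 4 → $t3=24+4=28
sub $t1, $t1, 2 → $t1=2-2=0
cmp $t1, 0  (cmp 0,0)
bgt body: not taken
halt.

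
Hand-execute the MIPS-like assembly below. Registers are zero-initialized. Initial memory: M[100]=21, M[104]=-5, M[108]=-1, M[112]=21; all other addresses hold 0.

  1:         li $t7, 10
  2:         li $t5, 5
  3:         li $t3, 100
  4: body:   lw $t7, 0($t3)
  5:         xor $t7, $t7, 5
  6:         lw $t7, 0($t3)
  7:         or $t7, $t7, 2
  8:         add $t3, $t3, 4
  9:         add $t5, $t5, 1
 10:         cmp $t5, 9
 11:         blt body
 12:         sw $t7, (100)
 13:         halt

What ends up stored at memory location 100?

$t7=10
$t5=5
$t3=100
$t7=M[100]=21
$t7=21^5=16
$t7=M[100]=21
$t7=21|2=23
$t3=100+4=104
$t5=5+1=6
cmp $t5, 9  (cmp 6,9)
blt body: taken
$t7=M[104]=-5
$t7=(-5)^5=-2
$t7=M[104]=-5
$t7=(-5)|2=-5
$t3=104+4=108
$t5=6+1=7
cmp $t5, 9  (cmp 7,9)
blt body: taken
$t7=M[108]=-1
$t7=(-1)^5=-6
$t7=M[108]=-1
$t7=(-1)|2=-1
$t3=108+4=112
$t5=7+1=8
cmp $t5, 9  (cmp 8,9)
blt body: taken
$t7=M[112]=21
$t7=21^5=16
$t7=M[112]=21
$t7=21|2=23
$t3=112+4=116
$t5=8+1=9
cmp $t5, 9  (cmp 9,9)
blt body: not taken
sw $t7, (100) → M[100]=23
halt.

23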